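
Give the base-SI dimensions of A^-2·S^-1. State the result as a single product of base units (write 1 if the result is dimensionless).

kg·m²·s⁻³·A⁻⁴

S = 1/Ω (conductance is reciprocal resistance),
    = kg⁻¹·m⁻²·s³·A².
So S⁻¹ = kg·m²·s⁻³·A⁻².
Combining: A⁻²·S⁻¹ = A⁻² · (kg·m²·s⁻³·A⁻²) = kg·m²·s⁻³·A⁻⁴.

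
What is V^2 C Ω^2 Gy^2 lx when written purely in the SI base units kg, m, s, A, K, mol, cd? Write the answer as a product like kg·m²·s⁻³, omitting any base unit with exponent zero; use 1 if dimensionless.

V = W/A (potential = power per current),
    = kg·m²·s⁻³·A⁻¹.
So V² = kg²·m⁴·s⁻⁶·A⁻².
C = A·s = s·A (charge = current × time).
Ω = V/A (resistance = voltage per current),
    = kg·m²·s⁻³·A⁻².
So Ω² = kg²·m⁴·s⁻⁶·A⁻⁴.
Gy = J/kg (absorbed dose = energy per mass),
    = m²·s⁻².
So Gy² = m⁴·s⁻⁴.
lx = lm/m² (illuminance = luminous flux per area),
    = m⁻²·cd.
Combining: V²·C·Ω²·Gy²·lx = (kg²·m⁴·s⁻⁶·A⁻²) · (s·A) · (kg²·m⁴·s⁻⁶·A⁻⁴) · (m⁴·s⁻⁴) · (m⁻²·cd) = kg⁴·m¹⁰·s⁻¹⁵·A⁻⁵·cd.

kg⁴·m¹⁰·s⁻¹⁵·A⁻⁵·cd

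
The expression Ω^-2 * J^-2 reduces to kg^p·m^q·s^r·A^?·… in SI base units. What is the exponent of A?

Ω = kg·m²·s⁻³·A⁻².
So Ω⁻² = kg⁻²·m⁻⁴·s⁶·A⁴.
J = kg·m²·s⁻².
So J⁻² = kg⁻²·m⁻⁴·s⁴.
Combining: Ω⁻²·J⁻² = (kg⁻²·m⁻⁴·s⁶·A⁴) · (kg⁻²·m⁻⁴·s⁴) = kg⁻⁴·m⁻⁸·s¹⁰·A⁴.
The exponent of A is 4.

4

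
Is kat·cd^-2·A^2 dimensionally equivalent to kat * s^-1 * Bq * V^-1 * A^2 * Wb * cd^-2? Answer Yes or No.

Left side:
  kat = s⁻¹·mol.
  Combining: kat·cd⁻²·A² = (s⁻¹·mol) · cd⁻² · A² = s⁻¹·A²·mol·cd⁻².
Right side:
  kat = s⁻¹·mol.
  Bq = s⁻¹.
  V = kg·m²·s⁻³·A⁻¹.
  So V⁻¹ = kg⁻¹·m⁻²·s³·A.
  Wb = kg·m²·s⁻²·A⁻¹.
  Combining: kat·s⁻¹·Bq·V⁻¹·A²·Wb·cd⁻² = (s⁻¹·mol) · s⁻¹ · s⁻¹ · (kg⁻¹·m⁻²·s³·A) · A² · (kg·m²·s⁻²·A⁻¹) · cd⁻² = s⁻²·A²·mol·cd⁻².
Left is s⁻¹·A²·mol·cd⁻²; right is s⁻²·A²·mol·cd⁻² — different.

No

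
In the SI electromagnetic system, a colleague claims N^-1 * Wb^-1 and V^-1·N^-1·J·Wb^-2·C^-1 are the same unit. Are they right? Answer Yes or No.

Left side:
  N = kg·m·s⁻².
  So N⁻¹ = kg⁻¹·m⁻¹·s².
  Wb = kg·m²·s⁻²·A⁻¹.
  So Wb⁻¹ = kg⁻¹·m⁻²·s²·A.
  Combining: N⁻¹·Wb⁻¹ = (kg⁻¹·m⁻¹·s²) · (kg⁻¹·m⁻²·s²·A) = kg⁻²·m⁻³·s⁴·A.
Right side:
  V = W/A (potential = power per current),
      = kg·m²·s⁻³·A⁻¹.
  So V⁻¹ = kg⁻¹·m⁻²·s³·A.
  N = kg·m/s² = kg·m·s⁻² (force = mass × acceleration).
  So N⁻¹ = kg⁻¹·m⁻¹·s².
  J = N·m (work = force × distance),
      = kg·m²·s⁻².
  Wb = V·s (flux: a volt is a weber per second),
      = kg·m²·s⁻²·A⁻¹.
  So Wb⁻² = kg⁻²·m⁻⁴·s⁴·A².
  C = A·s = s·A (charge = current × time).
  So C⁻¹ = s⁻¹·A⁻¹.
  Combining: V⁻¹·N⁻¹·J·Wb⁻²·C⁻¹ = (kg⁻¹·m⁻²·s³·A) · (kg⁻¹·m⁻¹·s²) · (kg·m²·s⁻²) · (kg⁻²·m⁻⁴·s⁴·A²) · (s⁻¹·A⁻¹) = kg⁻³·m⁻⁵·s⁶·A².
Left is kg⁻²·m⁻³·s⁴·A; right is kg⁻³·m⁻⁵·s⁶·A² — different.

No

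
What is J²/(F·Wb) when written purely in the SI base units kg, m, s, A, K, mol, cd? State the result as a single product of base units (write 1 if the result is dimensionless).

F = kg⁻¹·m⁻²·s⁴·A².
So F⁻¹ = kg·m²·s⁻⁴·A⁻².
Wb = kg·m²·s⁻²·A⁻¹.
So Wb⁻¹ = kg⁻¹·m⁻²·s²·A.
J = kg·m²·s⁻².
So J² = kg²·m⁴·s⁻⁴.
Combining: F⁻¹·Wb⁻¹·J² = (kg·m²·s⁻⁴·A⁻²) · (kg⁻¹·m⁻²·s²·A) · (kg²·m⁴·s⁻⁴) = kg²·m⁴·s⁻⁶·A⁻¹.

kg²·m⁴·s⁻⁶·A⁻¹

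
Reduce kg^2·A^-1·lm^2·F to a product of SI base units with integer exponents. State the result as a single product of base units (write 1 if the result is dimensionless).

kg·m⁻²·s⁴·A·cd²

lm = cd.
So lm² = cd².
F = kg⁻¹·m⁻²·s⁴·A².
Combining: kg²·A⁻¹·lm²·F = kg² · A⁻¹ · cd² · (kg⁻¹·m⁻²·s⁴·A²) = kg·m⁻²·s⁴·A·cd².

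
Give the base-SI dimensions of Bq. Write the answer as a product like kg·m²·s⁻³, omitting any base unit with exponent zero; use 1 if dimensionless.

s⁻¹

Bq = 1/s = s⁻¹ (activity is decays per second).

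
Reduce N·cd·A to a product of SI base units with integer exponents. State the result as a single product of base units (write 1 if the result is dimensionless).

N = kg·m/s² = kg·m·s⁻² (force = mass × acceleration).
Combining: N·cd·A = (kg·m·s⁻²) · cd · A = kg·m·s⁻²·A·cd.

kg·m·s⁻²·A·cd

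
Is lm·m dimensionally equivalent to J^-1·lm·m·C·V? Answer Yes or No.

Left side:
  lm = cd.
  Combining: lm·m = cd · m = m·cd.
Right side:
  J = N·m (work = force × distance),
      = kg·m²·s⁻².
  So J⁻¹ = kg⁻¹·m⁻²·s².
  lm = cd·sr = cd (luminous flux; sr is dimensionless).
  C = A·s = s·A (charge = current × time).
  V = W/A (potential = power per current),
      = kg·m²·s⁻³·A⁻¹.
  Combining: J⁻¹·lm·m·C·V = (kg⁻¹·m⁻²·s²) · cd · m · (s·A) · (kg·m²·s⁻³·A⁻¹) = m·cd.
Both reduce to m·cd.

Yes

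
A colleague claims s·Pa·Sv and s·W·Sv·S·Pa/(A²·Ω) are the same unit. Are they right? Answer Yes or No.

No

Left side:
  Pa = kg·m⁻¹·s⁻².
  Sv = m²·s⁻².
  Combining: s·Pa·Sv = s · (kg·m⁻¹·s⁻²) · (m²·s⁻²) = kg·m·s⁻³.
Right side:
  Ω = kg·m²·s⁻³·A⁻².
  So Ω⁻¹ = kg⁻¹·m⁻²·s³·A².
  W = kg·m²·s⁻³.
  Sv = m²·s⁻².
  S = kg⁻¹·m⁻²·s³·A².
  Pa = kg·m⁻¹·s⁻².
  Combining: s·A⁻²·Ω⁻¹·W·Sv·S·Pa = s · A⁻² · (kg⁻¹·m⁻²·s³·A²) · (kg·m²·s⁻³) · (m²·s⁻²) · (kg⁻¹·m⁻²·s³·A²) · (kg·m⁻¹·s⁻²) = m⁻¹·A².
Left is kg·m·s⁻³; right is m⁻¹·A² — different.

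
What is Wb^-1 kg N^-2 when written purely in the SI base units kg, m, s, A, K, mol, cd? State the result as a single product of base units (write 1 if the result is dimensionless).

kg⁻²·m⁻⁴·s⁶·A

Wb = V·s (flux: a volt is a weber per second),
    = kg·m²·s⁻²·A⁻¹.
So Wb⁻¹ = kg⁻¹·m⁻²·s²·A.
N = kg·m/s² = kg·m·s⁻² (force = mass × acceleration).
So N⁻² = kg⁻²·m⁻²·s⁴.
Combining: Wb⁻¹·kg·N⁻² = (kg⁻¹·m⁻²·s²·A) · kg · (kg⁻²·m⁻²·s⁴) = kg⁻²·m⁻⁴·s⁶·A.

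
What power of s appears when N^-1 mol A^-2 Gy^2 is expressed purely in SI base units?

-2

N = kg·m·s⁻².
So N⁻¹ = kg⁻¹·m⁻¹·s².
Gy = m²·s⁻².
So Gy² = m⁴·s⁻⁴.
Combining: N⁻¹·mol·A⁻²·Gy² = (kg⁻¹·m⁻¹·s²) · mol · A⁻² · (m⁴·s⁻⁴) = kg⁻¹·m³·s⁻²·A⁻²·mol.
The exponent of s is -2.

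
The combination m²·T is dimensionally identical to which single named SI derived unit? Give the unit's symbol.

T = Wb/m² (flux density = flux per area),
    = kg·s⁻²·A⁻¹.
Combining: m²·T = m² · (kg·s⁻²·A⁻¹) = kg·m²·s⁻²·A⁻¹.
kg·m²·s⁻²·A⁻¹ is the base-SI form of the weber.

Wb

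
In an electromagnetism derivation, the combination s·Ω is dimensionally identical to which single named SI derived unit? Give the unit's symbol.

Ω = kg·m²·s⁻³·A⁻².
Combining: s·Ω = s · (kg·m²·s⁻³·A⁻²) = kg·m²·s⁻²·A⁻².
kg·m²·s⁻²·A⁻² is the base-SI form of the henry.

H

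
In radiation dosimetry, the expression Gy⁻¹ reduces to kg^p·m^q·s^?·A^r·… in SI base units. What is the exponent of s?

2

Gy = J/kg (absorbed dose = energy per mass),
    = m²·s⁻².
So Gy⁻¹ = m⁻²·s².
The exponent of s is 2.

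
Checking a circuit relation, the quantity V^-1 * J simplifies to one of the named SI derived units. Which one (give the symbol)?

C

V = W/A (potential = power per current),
    = kg·m²·s⁻³·A⁻¹.
So V⁻¹ = kg⁻¹·m⁻²·s³·A.
J = N·m (work = force × distance),
    = kg·m²·s⁻².
Combining: V⁻¹·J = (kg⁻¹·m⁻²·s³·A) · (kg·m²·s⁻²) = s·A.
s·A is the base-SI form of the coulomb.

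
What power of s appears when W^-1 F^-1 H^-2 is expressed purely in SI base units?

3

W = J/s (power = energy per time),
    = kg·m²·s⁻³.
So W⁻¹ = kg⁻¹·m⁻²·s³.
F = C/V (capacitance = charge per voltage),
    = A·s/(kg·m²·s⁻³·A⁻¹) (substituting C and V),
    = kg⁻¹·m⁻²·s⁴·A².
So F⁻¹ = kg·m²·s⁻⁴·A⁻².
H = Wb/A (inductance = flux per current),
    = kg·m²·s⁻²·A⁻².
So H⁻² = kg⁻²·m⁻⁴·s⁴·A⁴.
Combining: W⁻¹·F⁻¹·H⁻² = (kg⁻¹·m⁻²·s³) · (kg·m²·s⁻⁴·A⁻²) · (kg⁻²·m⁻⁴·s⁴·A⁴) = kg⁻²·m⁻⁴·s³·A².
The exponent of s is 3.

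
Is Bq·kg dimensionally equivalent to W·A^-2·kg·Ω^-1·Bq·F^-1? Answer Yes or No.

Left side:
  Bq = 1/s = s⁻¹ (activity is decays per second).
  Combining: Bq·kg = s⁻¹ · kg = kg·s⁻¹.
Right side:
  W = kg·m²·s⁻³.
  Ω = kg·m²·s⁻³·A⁻².
  So Ω⁻¹ = kg⁻¹·m⁻²·s³·A².
  Bq = s⁻¹.
  F = kg⁻¹·m⁻²·s⁴·A².
  So F⁻¹ = kg·m²·s⁻⁴·A⁻².
  Combining: W·A⁻²·kg·Ω⁻¹·Bq·F⁻¹ = (kg·m²·s⁻³) · A⁻² · kg · (kg⁻¹·m⁻²·s³·A²) · s⁻¹ · (kg·m²·s⁻⁴·A⁻²) = kg²·m²·s⁻⁵·A⁻².
Left is kg·s⁻¹; right is kg²·m²·s⁻⁵·A⁻² — different.

No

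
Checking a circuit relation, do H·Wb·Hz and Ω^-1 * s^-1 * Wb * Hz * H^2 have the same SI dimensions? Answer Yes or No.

Left side:
  H = kg·m²·s⁻²·A⁻².
  Wb = kg·m²·s⁻²·A⁻¹.
  Hz = s⁻¹.
  Combining: H·Wb·Hz = (kg·m²·s⁻²·A⁻²) · (kg·m²·s⁻²·A⁻¹) · s⁻¹ = kg²·m⁴·s⁻⁵·A⁻³.
Right side:
  Ω = kg·m²·s⁻³·A⁻².
  So Ω⁻¹ = kg⁻¹·m⁻²·s³·A².
  Wb = kg·m²·s⁻²·A⁻¹.
  Hz = s⁻¹.
  H = kg·m²·s⁻²·A⁻².
  So H² = kg²·m⁴·s⁻⁴·A⁻⁴.
  Combining: Ω⁻¹·s⁻¹·Wb·Hz·H² = (kg⁻¹·m⁻²·s³·A²) · s⁻¹ · (kg·m²·s⁻²·A⁻¹) · s⁻¹ · (kg²·m⁴·s⁻⁴·A⁻⁴) = kg²·m⁴·s⁻⁵·A⁻³.
Both reduce to kg²·m⁴·s⁻⁵·A⁻³.

Yes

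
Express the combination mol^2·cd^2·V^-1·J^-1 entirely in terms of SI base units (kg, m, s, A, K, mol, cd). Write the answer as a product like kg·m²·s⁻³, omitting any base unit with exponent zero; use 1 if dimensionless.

kg⁻²·m⁻⁴·s⁵·A·mol²·cd²

V = kg·m²·s⁻³·A⁻¹.
So V⁻¹ = kg⁻¹·m⁻²·s³·A.
J = kg·m²·s⁻².
So J⁻¹ = kg⁻¹·m⁻²·s².
Combining: mol²·cd²·V⁻¹·J⁻¹ = mol² · cd² · (kg⁻¹·m⁻²·s³·A) · (kg⁻¹·m⁻²·s²) = kg⁻²·m⁻⁴·s⁵·A·mol²·cd².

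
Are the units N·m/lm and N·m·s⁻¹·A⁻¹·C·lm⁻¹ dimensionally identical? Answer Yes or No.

Yes

Left side:
  lm = cd·sr = cd (luminous flux; sr is dimensionless).
  So lm⁻¹ = cd⁻¹.
  N = kg·m/s² = kg·m·s⁻² (force = mass × acceleration).
  Combining: lm⁻¹·N·m = cd⁻¹ · (kg·m·s⁻²) · m = kg·m²·s⁻²·cd⁻¹.
Right side:
  N = kg·m/s² = kg·m·s⁻² (force = mass × acceleration).
  C = A·s = s·A (charge = current × time).
  lm = cd·sr = cd (luminous flux; sr is dimensionless).
  So lm⁻¹ = cd⁻¹.
  Combining: N·m·s⁻¹·A⁻¹·C·lm⁻¹ = (kg·m·s⁻²) · m · s⁻¹ · A⁻¹ · (s·A) · cd⁻¹ = kg·m²·s⁻²·cd⁻¹.
Both reduce to kg·m²·s⁻²·cd⁻¹.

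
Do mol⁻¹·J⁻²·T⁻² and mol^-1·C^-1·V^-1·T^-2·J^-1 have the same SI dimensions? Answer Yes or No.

Left side:
  J = N·m (work = force × distance),
      = kg·m²·s⁻².
  So J⁻² = kg⁻²·m⁻⁴·s⁴.
  T = Wb/m² (flux density = flux per area),
      = kg·s⁻²·A⁻¹.
  So T⁻² = kg⁻²·s⁴·A².
  Combining: mol⁻¹·J⁻²·T⁻² = mol⁻¹ · (kg⁻²·m⁻⁴·s⁴) · (kg⁻²·s⁴·A²) = kg⁻⁴·m⁻⁴·s⁸·A²·mol⁻¹.
Right side:
  C = s·A.
  So C⁻¹ = s⁻¹·A⁻¹.
  V = kg·m²·s⁻³·A⁻¹.
  So V⁻¹ = kg⁻¹·m⁻²·s³·A.
  T = kg·s⁻²·A⁻¹.
  So T⁻² = kg⁻²·s⁴·A².
  J = kg·m²·s⁻².
  So J⁻¹ = kg⁻¹·m⁻²·s².
  Combining: mol⁻¹·C⁻¹·V⁻¹·T⁻²·J⁻¹ = mol⁻¹ · (s⁻¹·A⁻¹) · (kg⁻¹·m⁻²·s³·A) · (kg⁻²·s⁴·A²) · (kg⁻¹·m⁻²·s²) = kg⁻⁴·m⁻⁴·s⁸·A²·mol⁻¹.
Both reduce to kg⁻⁴·m⁻⁴·s⁸·A²·mol⁻¹.

Yes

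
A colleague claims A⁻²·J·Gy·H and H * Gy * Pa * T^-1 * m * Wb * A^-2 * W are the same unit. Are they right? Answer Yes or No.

Left side:
  J = kg·m²·s⁻².
  Gy = m²·s⁻².
  H = kg·m²·s⁻²·A⁻².
  Combining: A⁻²·J·Gy·H = A⁻² · (kg·m²·s⁻²) · (m²·s⁻²) · (kg·m²·s⁻²·A⁻²) = kg²·m⁶·s⁻⁶·A⁻⁴.
Right side:
  H = kg·m²·s⁻²·A⁻².
  Gy = m²·s⁻².
  Pa = kg·m⁻¹·s⁻².
  T = kg·s⁻²·A⁻¹.
  So T⁻¹ = kg⁻¹·s²·A.
  Wb = kg·m²·s⁻²·A⁻¹.
  W = kg·m²·s⁻³.
  Combining: H·Gy·Pa·T⁻¹·m·Wb·A⁻²·W = (kg·m²·s⁻²·A⁻²) · (m²·s⁻²) · (kg·m⁻¹·s⁻²) · (kg⁻¹·s²·A) · m · (kg·m²·s⁻²·A⁻¹) · A⁻² · (kg·m²·s⁻³) = kg³·m⁸·s⁻⁹·A⁻⁴.
Left is kg²·m⁶·s⁻⁶·A⁻⁴; right is kg³·m⁸·s⁻⁹·A⁻⁴ — different.

No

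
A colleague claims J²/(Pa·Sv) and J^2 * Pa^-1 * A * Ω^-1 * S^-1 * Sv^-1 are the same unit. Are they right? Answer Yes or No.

Left side:
  J = kg·m²·s⁻².
  So J² = kg²·m⁴·s⁻⁴.
  Pa = kg·m⁻¹·s⁻².
  So Pa⁻¹ = kg⁻¹·m·s².
  Sv = m²·s⁻².
  So Sv⁻¹ = m⁻²·s².
  Combining: J²·Pa⁻¹·Sv⁻¹ = (kg²·m⁴·s⁻⁴) · (kg⁻¹·m·s²) · (m⁻²·s²) = kg·m³.
Right side:
  J = kg·m²·s⁻².
  So J² = kg²·m⁴·s⁻⁴.
  Pa = kg·m⁻¹·s⁻².
  So Pa⁻¹ = kg⁻¹·m·s².
  Ω = kg·m²·s⁻³·A⁻².
  So Ω⁻¹ = kg⁻¹·m⁻²·s³·A².
  S = kg⁻¹·m⁻²·s³·A².
  So S⁻¹ = kg·m²·s⁻³·A⁻².
  Sv = m²·s⁻².
  So Sv⁻¹ = m⁻²·s².
  Combining: J²·Pa⁻¹·A·Ω⁻¹·S⁻¹·Sv⁻¹ = (kg²·m⁴·s⁻⁴) · (kg⁻¹·m·s²) · A · (kg⁻¹·m⁻²·s³·A²) · (kg·m²·s⁻³·A⁻²) · (m⁻²·s²) = kg·m³·A.
Left is kg·m³; right is kg·m³·A — different.

No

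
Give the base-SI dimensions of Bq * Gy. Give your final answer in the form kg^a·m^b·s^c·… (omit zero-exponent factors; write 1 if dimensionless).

Bq = 1/s = s⁻¹ (activity is decays per second).
Gy = J/kg (absorbed dose = energy per mass),
    = m²·s⁻².
Combining: Bq·Gy = s⁻¹ · (m²·s⁻²) = m²·s⁻³.

m²·s⁻³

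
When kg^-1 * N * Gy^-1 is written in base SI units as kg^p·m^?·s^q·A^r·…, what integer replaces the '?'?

-1

N = kg·m·s⁻².
Gy = m²·s⁻².
So Gy⁻¹ = m⁻²·s².
Combining: kg⁻¹·N·Gy⁻¹ = kg⁻¹ · (kg·m·s⁻²) · (m⁻²·s²) = m⁻¹.
The exponent of m is -1.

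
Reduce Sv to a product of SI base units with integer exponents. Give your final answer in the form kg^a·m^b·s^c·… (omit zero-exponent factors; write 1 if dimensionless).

Sv = J/kg (equivalent dose = energy per mass),
    = m²·s⁻².

m²·s⁻²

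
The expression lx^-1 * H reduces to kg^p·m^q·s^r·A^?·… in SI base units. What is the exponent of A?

lx = m⁻²·cd.
So lx⁻¹ = m²·cd⁻¹.
H = kg·m²·s⁻²·A⁻².
Combining: lx⁻¹·H = (m²·cd⁻¹) · (kg·m²·s⁻²·A⁻²) = kg·m⁴·s⁻²·A⁻²·cd⁻¹.
The exponent of A is -2.

-2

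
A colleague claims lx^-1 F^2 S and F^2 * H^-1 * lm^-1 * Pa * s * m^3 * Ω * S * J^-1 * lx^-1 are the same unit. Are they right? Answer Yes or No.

Left side:
  lx = lm/m² (illuminance = luminous flux per area),
      = m⁻²·cd.
  So lx⁻¹ = m²·cd⁻¹.
  F = C/V (capacitance = charge per voltage),
      = A·s/(kg·m²·s⁻³·A⁻¹) (substituting C and V),
      = kg⁻¹·m⁻²·s⁴·A².
  So F² = kg⁻²·m⁻⁴·s⁸·A⁴.
  S = 1/Ω (conductance is reciprocal resistance),
      = kg⁻¹·m⁻²·s³·A².
  Combining: lx⁻¹·F²·S = (m²·cd⁻¹) · (kg⁻²·m⁻⁴·s⁸·A⁴) · (kg⁻¹·m⁻²·s³·A²) = kg⁻³·m⁻⁴·s¹¹·A⁶·cd⁻¹.
Right side:
  F = C/V (capacitance = charge per voltage),
      = A·s/(kg·m²·s⁻³·A⁻¹) (substituting C and V),
      = kg⁻¹·m⁻²·s⁴·A².
  So F² = kg⁻²·m⁻⁴·s⁸·A⁴.
  H = Wb/A (inductance = flux per current),
      = kg·m²·s⁻²·A⁻².
  So H⁻¹ = kg⁻¹·m⁻²·s²·A².
  lm = cd·sr = cd (luminous flux; sr is dimensionless).
  So lm⁻¹ = cd⁻¹.
  Pa = N/m² (pressure = force per area),
      = kg·m⁻¹·s⁻².
  Ω = V/A (resistance = voltage per current),
      = kg·m²·s⁻³·A⁻².
  S = 1/Ω (conductance is reciprocal resistance),
      = kg⁻¹·m⁻²·s³·A².
  J = N·m (work = force × distance),
      = kg·m²·s⁻².
  So J⁻¹ = kg⁻¹·m⁻²·s².
  lx = lm/m² (illuminance = luminous flux per area),
      = m⁻²·cd.
  So lx⁻¹ = m²·cd⁻¹.
  Combining: F²·H⁻¹·lm⁻¹·Pa·s·m³·Ω·S·J⁻¹·lx⁻¹ = (kg⁻²·m⁻⁴·s⁸·A⁴) · (kg⁻¹·m⁻²·s²·A²) · cd⁻¹ · (kg·m⁻¹·s⁻²) · s · m³ · (kg·m²·s⁻³·A⁻²) · (kg⁻¹·m⁻²·s³·A²) · (kg⁻¹·m⁻²·s²) · (m²·cd⁻¹) = kg⁻³·m⁻⁴·s¹¹·A⁶·cd⁻².
Left is kg⁻³·m⁻⁴·s¹¹·A⁶·cd⁻¹; right is kg⁻³·m⁻⁴·s¹¹·A⁶·cd⁻² — different.

No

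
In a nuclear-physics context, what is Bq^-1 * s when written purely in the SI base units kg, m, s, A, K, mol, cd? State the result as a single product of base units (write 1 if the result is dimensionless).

Bq = 1/s = s⁻¹ (activity is decays per second).
So Bq⁻¹ = s.
Combining: Bq⁻¹·s = s · s = s².

s²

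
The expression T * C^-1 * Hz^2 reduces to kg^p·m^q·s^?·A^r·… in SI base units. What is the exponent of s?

T = kg·s⁻²·A⁻¹.
C = s·A.
So C⁻¹ = s⁻¹·A⁻¹.
Hz = s⁻¹.
So Hz² = s⁻².
Combining: T·C⁻¹·Hz² = (kg·s⁻²·A⁻¹) · (s⁻¹·A⁻¹) · s⁻² = kg·s⁻⁵·A⁻².
The exponent of s is -5.

-5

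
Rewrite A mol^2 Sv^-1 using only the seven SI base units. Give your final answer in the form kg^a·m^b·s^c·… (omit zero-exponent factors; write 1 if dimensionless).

m⁻²·s²·A·mol²

Sv = m²·s⁻².
So Sv⁻¹ = m⁻²·s².
Combining: A·mol²·Sv⁻¹ = A · mol² · (m⁻²·s²) = m⁻²·s²·A·mol².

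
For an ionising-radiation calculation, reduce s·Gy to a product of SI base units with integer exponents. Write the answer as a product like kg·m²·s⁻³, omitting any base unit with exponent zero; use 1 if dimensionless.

m²·s⁻¹

Gy = J/kg (absorbed dose = energy per mass),
    = m²·s⁻².
Combining: s·Gy = s · (m²·s⁻²) = m²·s⁻¹.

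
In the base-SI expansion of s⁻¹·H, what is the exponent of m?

H = Wb/A (inductance = flux per current),
    = kg·m²·s⁻²·A⁻².
Combining: s⁻¹·H = s⁻¹ · (kg·m²·s⁻²·A⁻²) = kg·m²·s⁻³·A⁻².
The exponent of m is 2.

2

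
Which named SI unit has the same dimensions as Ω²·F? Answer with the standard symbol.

H

Ω = V/A (resistance = voltage per current),
    = kg·m²·s⁻³·A⁻².
So Ω² = kg²·m⁴·s⁻⁶·A⁻⁴.
F = C/V (capacitance = charge per voltage),
    = A·s/(kg·m²·s⁻³·A⁻¹) (substituting C and V),
    = kg⁻¹·m⁻²·s⁴·A².
Combining: Ω²·F = (kg²·m⁴·s⁻⁶·A⁻⁴) · (kg⁻¹·m⁻²·s⁴·A²) = kg·m²·s⁻²·A⁻².
kg·m²·s⁻²·A⁻² is the base-SI form of the henry.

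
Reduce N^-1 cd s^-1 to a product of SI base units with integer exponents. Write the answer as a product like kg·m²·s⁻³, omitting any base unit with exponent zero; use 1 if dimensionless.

kg⁻¹·m⁻¹·s·cd

N = kg·m/s² = kg·m·s⁻² (force = mass × acceleration).
So N⁻¹ = kg⁻¹·m⁻¹·s².
Combining: N⁻¹·cd·s⁻¹ = (kg⁻¹·m⁻¹·s²) · cd · s⁻¹ = kg⁻¹·m⁻¹·s·cd.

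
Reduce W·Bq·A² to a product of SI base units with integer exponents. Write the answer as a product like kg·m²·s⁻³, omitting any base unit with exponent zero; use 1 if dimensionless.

kg·m²·s⁻⁴·A²

W = J/s (power = energy per time),
    = kg·m²·s⁻³.
Bq = 1/s = s⁻¹ (activity is decays per second).
Combining: W·Bq·A² = (kg·m²·s⁻³) · s⁻¹ · A² = kg·m²·s⁻⁴·A².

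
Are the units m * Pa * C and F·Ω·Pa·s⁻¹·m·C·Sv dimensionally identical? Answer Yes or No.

No

Left side:
  Pa = kg·m⁻¹·s⁻².
  C = s·A.
  Combining: m·Pa·C = m · (kg·m⁻¹·s⁻²) · (s·A) = kg·s⁻¹·A.
Right side:
  F = C/V (capacitance = charge per voltage),
      = A·s/(kg·m²·s⁻³·A⁻¹) (substituting C and V),
      = kg⁻¹·m⁻²·s⁴·A².
  Ω = V/A (resistance = voltage per current),
      = kg·m²·s⁻³·A⁻².
  Pa = N/m² (pressure = force per area),
      = kg·m⁻¹·s⁻².
  C = A·s = s·A (charge = current × time).
  Sv = J/kg (equivalent dose = energy per mass),
      = m²·s⁻².
  Combining: F·Ω·Pa·s⁻¹·m·C·Sv = (kg⁻¹·m⁻²·s⁴·A²) · (kg·m²·s⁻³·A⁻²) · (kg·m⁻¹·s⁻²) · s⁻¹ · m · (s·A) · (m²·s⁻²) = kg·m²·s⁻³·A.
Left is kg·s⁻¹·A; right is kg·m²·s⁻³·A — different.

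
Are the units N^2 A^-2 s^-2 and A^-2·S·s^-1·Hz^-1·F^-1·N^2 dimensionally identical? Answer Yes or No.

Left side:
  N = kg·m·s⁻².
  So N² = kg²·m²·s⁻⁴.
  Combining: N²·A⁻²·s⁻² = (kg²·m²·s⁻⁴) · A⁻² · s⁻² = kg²·m²·s⁻⁶·A⁻².
Right side:
  S = kg⁻¹·m⁻²·s³·A².
  Hz = s⁻¹.
  So Hz⁻¹ = s.
  F = kg⁻¹·m⁻²·s⁴·A².
  So F⁻¹ = kg·m²·s⁻⁴·A⁻².
  N = kg·m·s⁻².
  So N² = kg²·m²·s⁻⁴.
  Combining: A⁻²·S·s⁻¹·Hz⁻¹·F⁻¹·N² = A⁻² · (kg⁻¹·m⁻²·s³·A²) · s⁻¹ · s · (kg·m²·s⁻⁴·A⁻²) · (kg²·m²·s⁻⁴) = kg²·m²·s⁻⁵·A⁻².
Left is kg²·m²·s⁻⁶·A⁻²; right is kg²·m²·s⁻⁵·A⁻² — different.

No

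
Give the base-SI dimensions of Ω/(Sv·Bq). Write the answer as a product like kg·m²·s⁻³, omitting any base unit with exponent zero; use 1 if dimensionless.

Ω = kg·m²·s⁻³·A⁻².
Sv = m²·s⁻².
So Sv⁻¹ = m⁻²·s².
Bq = s⁻¹.
So Bq⁻¹ = s.
Combining: Ω·Sv⁻¹·Bq⁻¹ = (kg·m²·s⁻³·A⁻²) · (m⁻²·s²) · s = kg·A⁻².

kg·A⁻²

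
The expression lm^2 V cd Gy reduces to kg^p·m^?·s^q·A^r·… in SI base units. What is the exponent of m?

lm = cd.
So lm² = cd².
V = kg·m²·s⁻³·A⁻¹.
Gy = m²·s⁻².
Combining: lm²·V·cd·Gy = cd² · (kg·m²·s⁻³·A⁻¹) · cd · (m²·s⁻²) = kg·m⁴·s⁻⁵·A⁻¹·cd³.
The exponent of m is 4.

4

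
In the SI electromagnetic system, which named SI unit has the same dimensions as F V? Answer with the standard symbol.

C

F = C/V (capacitance = charge per voltage),
    = A·s/(kg·m²·s⁻³·A⁻¹) (substituting C and V),
    = kg⁻¹·m⁻²·s⁴·A².
V = W/A (potential = power per current),
    = kg·m²·s⁻³·A⁻¹.
Combining: F·V = (kg⁻¹·m⁻²·s⁴·A²) · (kg·m²·s⁻³·A⁻¹) = s·A.
s·A is the base-SI form of the coulomb.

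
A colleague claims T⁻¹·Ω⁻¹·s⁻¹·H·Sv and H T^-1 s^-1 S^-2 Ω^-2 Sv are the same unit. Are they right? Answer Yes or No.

Left side:
  T = Wb/m² (flux density = flux per area),
      = kg·s⁻²·A⁻¹.
  So T⁻¹ = kg⁻¹·s²·A.
  Ω = V/A (resistance = voltage per current),
      = kg·m²·s⁻³·A⁻².
  So Ω⁻¹ = kg⁻¹·m⁻²·s³·A².
  H = Wb/A (inductance = flux per current),
      = kg·m²·s⁻²·A⁻².
  Sv = J/kg (equivalent dose = energy per mass),
      = m²·s⁻².
  Combining: T⁻¹·Ω⁻¹·s⁻¹·H·Sv = (kg⁻¹·s²·A) · (kg⁻¹·m⁻²·s³·A²) · s⁻¹ · (kg·m²·s⁻²·A⁻²) · (m²·s⁻²) = kg⁻¹·m²·A.
Right side:
  H = kg·m²·s⁻²·A⁻².
  T = kg·s⁻²·A⁻¹.
  So T⁻¹ = kg⁻¹·s²·A.
  S = kg⁻¹·m⁻²·s³·A².
  So S⁻² = kg²·m⁴·s⁻⁶·A⁻⁴.
  Ω = kg·m²·s⁻³·A⁻².
  So Ω⁻² = kg⁻²·m⁻⁴·s⁶·A⁴.
  Sv = m²·s⁻².
  Combining: H·T⁻¹·s⁻¹·S⁻²·Ω⁻²·Sv = (kg·m²·s⁻²·A⁻²) · (kg⁻¹·s²·A) · s⁻¹ · (kg²·m⁴·s⁻⁶·A⁻⁴) · (kg⁻²·m⁻⁴·s⁶·A⁴) · (m²·s⁻²) = m⁴·s⁻³·A⁻¹.
Left is kg⁻¹·m²·A; right is m⁴·s⁻³·A⁻¹ — different.

No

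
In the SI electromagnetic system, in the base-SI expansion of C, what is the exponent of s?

C = s·A.
The exponent of s is 1.

1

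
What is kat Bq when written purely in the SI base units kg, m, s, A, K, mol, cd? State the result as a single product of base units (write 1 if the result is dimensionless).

kat = s⁻¹·mol.
Bq = s⁻¹.
Combining: kat·Bq = (s⁻¹·mol) · s⁻¹ = s⁻²·mol.

s⁻²·mol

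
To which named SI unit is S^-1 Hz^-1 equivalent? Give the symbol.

H

S = kg⁻¹·m⁻²·s³·A².
So S⁻¹ = kg·m²·s⁻³·A⁻².
Hz = s⁻¹.
So Hz⁻¹ = s.
Combining: S⁻¹·Hz⁻¹ = (kg·m²·s⁻³·A⁻²) · s = kg·m²·s⁻²·A⁻².
kg·m²·s⁻²·A⁻² is the base-SI form of the henry.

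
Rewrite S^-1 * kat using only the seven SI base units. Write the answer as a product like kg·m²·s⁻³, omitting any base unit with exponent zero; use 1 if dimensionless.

kg·m²·s⁻⁴·A⁻²·mol

S = kg⁻¹·m⁻²·s³·A².
So S⁻¹ = kg·m²·s⁻³·A⁻².
kat = s⁻¹·mol.
Combining: S⁻¹·kat = (kg·m²·s⁻³·A⁻²) · (s⁻¹·mol) = kg·m²·s⁻⁴·A⁻²·mol.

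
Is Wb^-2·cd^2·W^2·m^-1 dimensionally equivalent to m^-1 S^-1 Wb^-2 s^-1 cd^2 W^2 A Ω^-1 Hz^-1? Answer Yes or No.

No

Left side:
  Wb = V·s (flux: a volt is a weber per second),
      = kg·m²·s⁻²·A⁻¹.
  So Wb⁻² = kg⁻²·m⁻⁴·s⁴·A².
  W = J/s (power = energy per time),
      = kg·m²·s⁻³.
  So W² = kg²·m⁴·s⁻⁶.
  Combining: Wb⁻²·cd²·W²·m⁻¹ = (kg⁻²·m⁻⁴·s⁴·A²) · cd² · (kg²·m⁴·s⁻⁶) · m⁻¹ = m⁻¹·s⁻²·A²·cd².
Right side:
  S = 1/Ω (conductance is reciprocal resistance),
      = kg⁻¹·m⁻²·s³·A².
  So S⁻¹ = kg·m²·s⁻³·A⁻².
  Wb = V·s (flux: a volt is a weber per second),
      = kg·m²·s⁻²·A⁻¹.
  So Wb⁻² = kg⁻²·m⁻⁴·s⁴·A².
  W = J/s (power = energy per time),
      = kg·m²·s⁻³.
  So W² = kg²·m⁴·s⁻⁶.
  Ω = V/A (resistance = voltage per current),
      = kg·m²·s⁻³·A⁻².
  So Ω⁻¹ = kg⁻¹·m⁻²·s³·A².
  Hz = 1/s = s⁻¹ (frequency is cycles per second).
  So Hz⁻¹ = s.
  Combining: m⁻¹·S⁻¹·Wb⁻²·s⁻¹·cd²·W²·A·Ω⁻¹·Hz⁻¹ = m⁻¹ · (kg·m²·s⁻³·A⁻²) · (kg⁻²·m⁻⁴·s⁴·A²) · s⁻¹ · cd² · (kg²·m⁴·s⁻⁶) · A · (kg⁻¹·m⁻²·s³·A²) · s = m⁻¹·s⁻²·A³·cd².
Left is m⁻¹·s⁻²·A²·cd²; right is m⁻¹·s⁻²·A³·cd² — different.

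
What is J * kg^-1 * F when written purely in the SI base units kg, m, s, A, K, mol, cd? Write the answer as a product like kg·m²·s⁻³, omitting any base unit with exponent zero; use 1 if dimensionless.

J = N·m (work = force × distance),
    = kg·m²·s⁻².
F = C/V (capacitance = charge per voltage),
    = A·s/(kg·m²·s⁻³·A⁻¹) (substituting C and V),
    = kg⁻¹·m⁻²·s⁴·A².
Combining: J·kg⁻¹·F = (kg·m²·s⁻²) · kg⁻¹ · (kg⁻¹·m⁻²·s⁴·A²) = kg⁻¹·s²·A².

kg⁻¹·s²·A²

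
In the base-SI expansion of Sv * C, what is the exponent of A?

Sv = m²·s⁻².
C = s·A.
Combining: Sv·C = (m²·s⁻²) · (s·A) = m²·s⁻¹·A.
The exponent of A is 1.

1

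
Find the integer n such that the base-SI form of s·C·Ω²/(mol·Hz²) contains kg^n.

C = s·A.
Ω = kg·m²·s⁻³·A⁻².
So Ω² = kg²·m⁴·s⁻⁶·A⁻⁴.
Hz = s⁻¹.
So Hz⁻² = s².
Combining: s·C·mol⁻¹·Ω²·Hz⁻² = s · (s·A) · mol⁻¹ · (kg²·m⁴·s⁻⁶·A⁻⁴) · s² = kg²·m⁴·s⁻²·A⁻³·mol⁻¹.
The exponent of kg is 2.

2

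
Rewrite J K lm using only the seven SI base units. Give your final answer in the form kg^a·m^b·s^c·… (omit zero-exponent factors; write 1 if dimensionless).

J = N·m (work = force × distance),
    = kg·m²·s⁻².
lm = cd·sr = cd (luminous flux; sr is dimensionless).
Combining: J·K·lm = (kg·m²·s⁻²) · K · cd = kg·m²·s⁻²·K·cd.

kg·m²·s⁻²·K·cd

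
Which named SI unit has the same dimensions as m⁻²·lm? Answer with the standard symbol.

lm = cd·sr = cd (luminous flux; sr is dimensionless).
Combining: m⁻²·lm = m⁻² · cd = m⁻²·cd.
m⁻²·cd is the base-SI form of the lux.

lx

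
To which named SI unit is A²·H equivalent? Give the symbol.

J

H = kg·m²·s⁻²·A⁻².
Combining: A²·H = A² · (kg·m²·s⁻²·A⁻²) = kg·m²·s⁻².
kg·m²·s⁻² is the base-SI form of the joule.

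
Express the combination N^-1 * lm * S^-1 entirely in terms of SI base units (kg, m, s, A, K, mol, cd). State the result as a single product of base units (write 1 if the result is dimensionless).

N = kg·m·s⁻².
So N⁻¹ = kg⁻¹·m⁻¹·s².
lm = cd.
S = kg⁻¹·m⁻²·s³·A².
So S⁻¹ = kg·m²·s⁻³·A⁻².
Combining: N⁻¹·lm·S⁻¹ = (kg⁻¹·m⁻¹·s²) · cd · (kg·m²·s⁻³·A⁻²) = m·s⁻¹·A⁻²·cd.

m·s⁻¹·A⁻²·cd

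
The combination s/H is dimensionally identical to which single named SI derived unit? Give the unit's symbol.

H = Wb/A (inductance = flux per current),
    = kg·m²·s⁻²·A⁻².
So H⁻¹ = kg⁻¹·m⁻²·s²·A².
Combining: s·H⁻¹ = s · (kg⁻¹·m⁻²·s²·A²) = kg⁻¹·m⁻²·s³·A².
kg⁻¹·m⁻²·s³·A² is the base-SI form of the siemens.

S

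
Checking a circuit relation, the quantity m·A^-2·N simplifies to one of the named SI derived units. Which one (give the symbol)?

H

N = kg·m·s⁻².
Combining: m·A⁻²·N = m · A⁻² · (kg·m·s⁻²) = kg·m²·s⁻²·A⁻².
kg·m²·s⁻²·A⁻² is the base-SI form of the henry.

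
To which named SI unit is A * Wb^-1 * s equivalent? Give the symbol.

S

Wb = V·s (flux: a volt is a weber per second),
    = kg·m²·s⁻²·A⁻¹.
So Wb⁻¹ = kg⁻¹·m⁻²·s²·A.
Combining: A·Wb⁻¹·s = A · (kg⁻¹·m⁻²·s²·A) · s = kg⁻¹·m⁻²·s³·A².
kg⁻¹·m⁻²·s³·A² is the base-SI form of the siemens.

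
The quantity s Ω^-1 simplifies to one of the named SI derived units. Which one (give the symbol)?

Ω = V/A (resistance = voltage per current),
    = kg·m²·s⁻³·A⁻².
So Ω⁻¹ = kg⁻¹·m⁻²·s³·A².
Combining: s·Ω⁻¹ = s · (kg⁻¹·m⁻²·s³·A²) = kg⁻¹·m⁻²·s⁴·A².
kg⁻¹·m⁻²·s⁴·A² is the base-SI form of the farad.

F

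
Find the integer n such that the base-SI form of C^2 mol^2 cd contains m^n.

C = A·s = s·A (charge = current × time).
So C² = s²·A².
Combining: C²·mol²·cd = (s²·A²) · mol² · cd = s²·A²·mol²·cd.
The exponent of m is 0.

0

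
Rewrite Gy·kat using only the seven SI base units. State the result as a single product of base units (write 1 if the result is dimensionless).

Gy = m²·s⁻².
kat = s⁻¹·mol.
Combining: Gy·kat = (m²·s⁻²) · (s⁻¹·mol) = m²·s⁻³·mol.

m²·s⁻³·mol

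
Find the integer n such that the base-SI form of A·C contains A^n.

2

C = A·s = s·A (charge = current × time).
Combining: A·C = A · (s·A) = s·A².
The exponent of A is 2.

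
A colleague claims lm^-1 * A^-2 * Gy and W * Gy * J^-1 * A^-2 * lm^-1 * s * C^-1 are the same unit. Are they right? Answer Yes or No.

No

Left side:
  lm = cd·sr = cd (luminous flux; sr is dimensionless).
  So lm⁻¹ = cd⁻¹.
  Gy = J/kg (absorbed dose = energy per mass),
      = m²·s⁻².
  Combining: lm⁻¹·A⁻²·Gy = cd⁻¹ · A⁻² · (m²·s⁻²) = m²·s⁻²·A⁻²·cd⁻¹.
Right side:
  W = J/s (power = energy per time),
      = kg·m²·s⁻³.
  Gy = J/kg (absorbed dose = energy per mass),
      = m²·s⁻².
  J = N·m (work = force × distance),
      = kg·m²·s⁻².
  So J⁻¹ = kg⁻¹·m⁻²·s².
  lm = cd·sr = cd (luminous flux; sr is dimensionless).
  So lm⁻¹ = cd⁻¹.
  C = A·s = s·A (charge = current × time).
  So C⁻¹ = s⁻¹·A⁻¹.
  Combining: W·Gy·J⁻¹·A⁻²·lm⁻¹·s·C⁻¹ = (kg·m²·s⁻³) · (m²·s⁻²) · (kg⁻¹·m⁻²·s²) · A⁻² · cd⁻¹ · s · (s⁻¹·A⁻¹) = m²·s⁻³·A⁻³·cd⁻¹.
Left is m²·s⁻²·A⁻²·cd⁻¹; right is m²·s⁻³·A⁻³·cd⁻¹ — different.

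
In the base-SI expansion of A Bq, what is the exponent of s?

Bq = s⁻¹.
Combining: A·Bq = A · s⁻¹ = s⁻¹·A.
The exponent of s is -1.

-1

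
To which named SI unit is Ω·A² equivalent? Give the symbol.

W

Ω = kg·m²·s⁻³·A⁻².
Combining: Ω·A² = (kg·m²·s⁻³·A⁻²) · A² = kg·m²·s⁻³.
kg·m²·s⁻³ is the base-SI form of the watt.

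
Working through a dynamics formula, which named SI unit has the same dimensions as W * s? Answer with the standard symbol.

J

W = kg·m²·s⁻³.
Combining: W·s = (kg·m²·s⁻³) · s = kg·m²·s⁻².
kg·m²·s⁻² is the base-SI form of the joule.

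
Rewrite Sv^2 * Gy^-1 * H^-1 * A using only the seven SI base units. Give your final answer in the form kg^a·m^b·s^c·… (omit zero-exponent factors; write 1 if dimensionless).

kg⁻¹·A³

Sv = J/kg (equivalent dose = energy per mass),
    = m²·s⁻².
So Sv² = m⁴·s⁻⁴.
Gy = J/kg (absorbed dose = energy per mass),
    = m²·s⁻².
So Gy⁻¹ = m⁻²·s².
H = Wb/A (inductance = flux per current),
    = kg·m²·s⁻²·A⁻².
So H⁻¹ = kg⁻¹·m⁻²·s²·A².
Combining: Sv²·Gy⁻¹·H⁻¹·A = (m⁴·s⁻⁴) · (m⁻²·s²) · (kg⁻¹·m⁻²·s²·A²) · A = kg⁻¹·A³.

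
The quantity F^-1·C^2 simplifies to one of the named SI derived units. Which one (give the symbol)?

F = C/V (capacitance = charge per voltage),
    = A·s/(kg·m²·s⁻³·A⁻¹) (substituting C and V),
    = kg⁻¹·m⁻²·s⁴·A².
So F⁻¹ = kg·m²·s⁻⁴·A⁻².
C = A·s = s·A (charge = current × time).
So C² = s²·A².
Combining: F⁻¹·C² = (kg·m²·s⁻⁴·A⁻²) · (s²·A²) = kg·m²·s⁻².
kg·m²·s⁻² is the base-SI form of the joule.

J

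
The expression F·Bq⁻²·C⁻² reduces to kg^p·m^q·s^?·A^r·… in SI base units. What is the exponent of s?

4

F = C/V (capacitance = charge per voltage),
    = A·s/(kg·m²·s⁻³·A⁻¹) (substituting C and V),
    = kg⁻¹·m⁻²·s⁴·A².
Bq = 1/s = s⁻¹ (activity is decays per second).
So Bq⁻² = s².
C = A·s = s·A (charge = current × time).
So C⁻² = s⁻²·A⁻².
Combining: F·Bq⁻²·C⁻² = (kg⁻¹·m⁻²·s⁴·A²) · s² · (s⁻²·A⁻²) = kg⁻¹·m⁻²·s⁴.
The exponent of s is 4.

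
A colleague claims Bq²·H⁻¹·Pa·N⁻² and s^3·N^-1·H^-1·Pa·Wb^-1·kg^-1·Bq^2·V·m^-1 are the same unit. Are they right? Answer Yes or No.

Yes

Left side:
  Bq = 1/s = s⁻¹ (activity is decays per second).
  So Bq² = s⁻².
  H = Wb/A (inductance = flux per current),
      = kg·m²·s⁻²·A⁻².
  So H⁻¹ = kg⁻¹·m⁻²·s²·A².
  Pa = N/m² (pressure = force per area),
      = kg·m⁻¹·s⁻².
  N = kg·m/s² = kg·m·s⁻² (force = mass × acceleration).
  So N⁻² = kg⁻²·m⁻²·s⁴.
  Combining: Bq²·H⁻¹·Pa·N⁻² = s⁻² · (kg⁻¹·m⁻²·s²·A²) · (kg·m⁻¹·s⁻²) · (kg⁻²·m⁻²·s⁴) = kg⁻²·m⁻⁵·s²·A².
Right side:
  N = kg·m/s² = kg·m·s⁻² (force = mass × acceleration).
  So N⁻¹ = kg⁻¹·m⁻¹·s².
  H = Wb/A (inductance = flux per current),
      = kg·m²·s⁻²·A⁻².
  So H⁻¹ = kg⁻¹·m⁻²·s²·A².
  Pa = N/m² (pressure = force per area),
      = kg·m⁻¹·s⁻².
  Wb = V·s (flux: a volt is a weber per second),
      = kg·m²·s⁻²·A⁻¹.
  So Wb⁻¹ = kg⁻¹·m⁻²·s²·A.
  Bq = 1/s = s⁻¹ (activity is decays per second).
  So Bq² = s⁻².
  V = W/A (potential = power per current),
      = kg·m²·s⁻³·A⁻¹.
  Combining: s³·N⁻¹·H⁻¹·Pa·Wb⁻¹·kg⁻¹·Bq²·V·m⁻¹ = s³ · (kg⁻¹·m⁻¹·s²) · (kg⁻¹·m⁻²·s²·A²) · (kg·m⁻¹·s⁻²) · (kg⁻¹·m⁻²·s²·A) · kg⁻¹ · s⁻² · (kg·m²·s⁻³·A⁻¹) · m⁻¹ = kg⁻²·m⁻⁵·s²·A².
Both reduce to kg⁻²·m⁻⁵·s²·A².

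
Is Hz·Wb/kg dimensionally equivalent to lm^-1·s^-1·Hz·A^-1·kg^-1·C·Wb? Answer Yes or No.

Left side:
  Hz = 1/s = s⁻¹ (frequency is cycles per second).
  Wb = V·s (flux: a volt is a weber per second),
      = kg·m²·s⁻²·A⁻¹.
  Combining: kg⁻¹·Hz·Wb = kg⁻¹ · s⁻¹ · (kg·m²·s⁻²·A⁻¹) = m²·s⁻³·A⁻¹.
Right side:
  lm = cd·sr = cd (luminous flux; sr is dimensionless).
  So lm⁻¹ = cd⁻¹.
  Hz = 1/s = s⁻¹ (frequency is cycles per second).
  C = A·s = s·A (charge = current × time).
  Wb = V·s (flux: a volt is a weber per second),
      = kg·m²·s⁻²·A⁻¹.
  Combining: lm⁻¹·s⁻¹·Hz·A⁻¹·kg⁻¹·C·Wb = cd⁻¹ · s⁻¹ · s⁻¹ · A⁻¹ · kg⁻¹ · (s·A) · (kg·m²·s⁻²·A⁻¹) = m²·s⁻³·A⁻¹·cd⁻¹.
Left is m²·s⁻³·A⁻¹; right is m²·s⁻³·A⁻¹·cd⁻¹ — different.

No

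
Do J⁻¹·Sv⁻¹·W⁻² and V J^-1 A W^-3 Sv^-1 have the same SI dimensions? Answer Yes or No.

Left side:
  J = kg·m²·s⁻².
  So J⁻¹ = kg⁻¹·m⁻²·s².
  Sv = m²·s⁻².
  So Sv⁻¹ = m⁻²·s².
  W = kg·m²·s⁻³.
  So W⁻² = kg⁻²·m⁻⁴·s⁶.
  Combining: J⁻¹·Sv⁻¹·W⁻² = (kg⁻¹·m⁻²·s²) · (m⁻²·s²) · (kg⁻²·m⁻⁴·s⁶) = kg⁻³·m⁻⁸·s¹⁰.
Right side:
  V = W/A (potential = power per current),
      = kg·m²·s⁻³·A⁻¹.
  J = N·m (work = force × distance),
      = kg·m²·s⁻².
  So J⁻¹ = kg⁻¹·m⁻²·s².
  W = J/s (power = energy per time),
      = kg·m²·s⁻³.
  So W⁻³ = kg⁻³·m⁻⁶·s⁹.
  Sv = J/kg (equivalent dose = energy per mass),
      = m²·s⁻².
  So Sv⁻¹ = m⁻²·s².
  Combining: V·J⁻¹·A·W⁻³·Sv⁻¹ = (kg·m²·s⁻³·A⁻¹) · (kg⁻¹·m⁻²·s²) · A · (kg⁻³·m⁻⁶·s⁹) · (m⁻²·s²) = kg⁻³·m⁻⁸·s¹⁰.
Both reduce to kg⁻³·m⁻⁸·s¹⁰.

Yes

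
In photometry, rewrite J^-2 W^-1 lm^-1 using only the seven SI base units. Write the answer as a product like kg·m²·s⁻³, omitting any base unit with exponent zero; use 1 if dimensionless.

kg⁻³·m⁻⁶·s⁷·cd⁻¹

J = N·m (work = force × distance),
    = kg·m²·s⁻².
So J⁻² = kg⁻²·m⁻⁴·s⁴.
W = J/s (power = energy per time),
    = kg·m²·s⁻³.
So W⁻¹ = kg⁻¹·m⁻²·s³.
lm = cd·sr = cd (luminous flux; sr is dimensionless).
So lm⁻¹ = cd⁻¹.
Combining: J⁻²·W⁻¹·lm⁻¹ = (kg⁻²·m⁻⁴·s⁴) · (kg⁻¹·m⁻²·s³) · cd⁻¹ = kg⁻³·m⁻⁶·s⁷·cd⁻¹.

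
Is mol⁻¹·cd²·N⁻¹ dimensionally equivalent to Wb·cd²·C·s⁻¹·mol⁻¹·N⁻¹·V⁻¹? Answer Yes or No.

Left side:
  N = kg·m·s⁻².
  So N⁻¹ = kg⁻¹·m⁻¹·s².
  Combining: mol⁻¹·cd²·N⁻¹ = mol⁻¹ · cd² · (kg⁻¹·m⁻¹·s²) = kg⁻¹·m⁻¹·s²·mol⁻¹·cd².
Right side:
  Wb = V·s (flux: a volt is a weber per second),
      = kg·m²·s⁻²·A⁻¹.
  C = A·s = s·A (charge = current × time).
  N = kg·m/s² = kg·m·s⁻² (force = mass × acceleration).
  So N⁻¹ = kg⁻¹·m⁻¹·s².
  V = W/A (potential = power per current),
      = kg·m²·s⁻³·A⁻¹.
  So V⁻¹ = kg⁻¹·m⁻²·s³·A.
  Combining: Wb·cd²·C·s⁻¹·mol⁻¹·N⁻¹·V⁻¹ = (kg·m²·s⁻²·A⁻¹) · cd² · (s·A) · s⁻¹ · mol⁻¹ · (kg⁻¹·m⁻¹·s²) · (kg⁻¹·m⁻²·s³·A) = kg⁻¹·m⁻¹·s³·A·mol⁻¹·cd².
Left is kg⁻¹·m⁻¹·s²·mol⁻¹·cd²; right is kg⁻¹·m⁻¹·s³·A·mol⁻¹·cd² — different.

No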